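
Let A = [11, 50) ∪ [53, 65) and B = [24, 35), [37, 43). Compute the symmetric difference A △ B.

A \ B = [11, 24), [35, 37), [43, 50), [53, 65).
B \ A = none.
Union of the two gives the symmetric difference.

[11, 24) ∪ [35, 37) ∪ [43, 50) ∪ [53, 65)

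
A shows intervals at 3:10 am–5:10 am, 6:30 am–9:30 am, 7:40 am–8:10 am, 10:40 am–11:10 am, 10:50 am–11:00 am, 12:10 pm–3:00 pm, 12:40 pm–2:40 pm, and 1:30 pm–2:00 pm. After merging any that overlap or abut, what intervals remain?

6:30 am–9:30 am is disjoint → start new block.
7:40 am–8:10 am overlaps/touches 6:30 am–9:30 am → extend to 6:30 am–9:30 am.
10:40 am–11:10 am is disjoint → start new block.
10:50 am–11:00 am overlaps/touches 10:40 am–11:10 am → extend to 10:40 am–11:10 am.
12:10 pm–3:00 pm is disjoint → start new block.
12:40 pm–2:40 pm overlaps/touches 12:10 pm–3:00 pm → extend to 12:10 pm–3:00 pm.
1:30 pm–2:00 pm overlaps/touches 12:10 pm–3:00 pm → extend to 12:10 pm–3:00 pm.

3:10 am–5:10 am, 6:30 am–9:30 am, 10:40 am–11:10 am, 12:10 pm–3:00 pm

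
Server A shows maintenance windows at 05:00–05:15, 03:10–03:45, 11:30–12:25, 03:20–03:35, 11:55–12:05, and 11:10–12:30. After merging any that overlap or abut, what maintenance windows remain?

Sort by start: 03:10–03:45, 03:20–03:35, 05:00–05:15, 11:10–12:30, 11:30–12:25, 11:55–12:05.
03:20–03:35 overlaps/touches 03:10–03:45 → extend to 03:10–03:45.
05:00–05:15 is disjoint → start new block.
11:10–12:30 is disjoint → start new block.
11:30–12:25 overlaps/touches 11:10–12:30 → extend to 11:10–12:30.
11:55–12:05 overlaps/touches 11:10–12:30 → extend to 11:10–12:30.

03:10–03:45, 05:00–05:15, 11:10–12:30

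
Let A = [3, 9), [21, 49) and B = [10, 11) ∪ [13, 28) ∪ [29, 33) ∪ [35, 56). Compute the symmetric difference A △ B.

[3, 9) ∪ [10, 11) ∪ [13, 21) ∪ [28, 29) ∪ [33, 35) ∪ [49, 56)

A \ B = [3, 9), [28, 29), [33, 35).
B \ A = [10, 11), [13, 21), [49, 56).
Union of the two gives the symmetric difference.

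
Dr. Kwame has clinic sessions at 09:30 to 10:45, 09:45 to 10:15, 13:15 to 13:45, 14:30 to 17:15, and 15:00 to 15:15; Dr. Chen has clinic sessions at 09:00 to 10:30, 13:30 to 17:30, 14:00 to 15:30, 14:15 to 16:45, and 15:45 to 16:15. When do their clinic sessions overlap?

09:30–10:30, 13:30–13:45, 14:30–17:15

First set merges to 09:30–10:45, 13:15–13:45, 14:30–17:15.
Second set merges to 09:00–10:30, 13:30–17:30.
09:30–10:45 ∩ B → 09:30–10:30.
13:15–13:45 ∩ B → 13:30–13:45.
14:30–17:15 ∩ B → 14:30–17:15.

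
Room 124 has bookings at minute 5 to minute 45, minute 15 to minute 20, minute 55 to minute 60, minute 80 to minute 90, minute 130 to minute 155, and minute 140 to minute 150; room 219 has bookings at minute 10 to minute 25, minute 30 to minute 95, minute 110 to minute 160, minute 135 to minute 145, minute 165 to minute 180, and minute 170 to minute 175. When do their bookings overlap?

minute 10 to minute 25, minute 30 to minute 45, minute 55 to minute 60, minute 80 to minute 90, minute 130 to minute 155

First set merges to minute 5 to minute 45, minute 55 to minute 60, minute 80 to minute 90, minute 130 to minute 155.
Second set merges to minute 10 to minute 25, minute 30 to minute 95, minute 110 to minute 160, minute 165 to minute 180.
minute 5 to minute 45 ∩ B → minute 10 to minute 25, minute 30 to minute 45.
minute 55 to minute 60 ∩ B → minute 55 to minute 60.
minute 80 to minute 90 ∩ B → minute 80 to minute 90.
minute 130 to minute 155 ∩ B → minute 130 to minute 155.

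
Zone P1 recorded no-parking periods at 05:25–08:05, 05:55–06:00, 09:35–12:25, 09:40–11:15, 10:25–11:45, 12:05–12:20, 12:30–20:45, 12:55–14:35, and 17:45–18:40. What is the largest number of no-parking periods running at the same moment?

3

At 10:25, 3 of the intervals are simultaneously active.
No point has more.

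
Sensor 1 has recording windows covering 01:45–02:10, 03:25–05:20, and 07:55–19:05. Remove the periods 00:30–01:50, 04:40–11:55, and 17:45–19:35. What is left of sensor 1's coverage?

01:45–02:10 with B removed leaves 01:50–02:10.
03:25–05:20 with B removed leaves 03:25–04:40.
07:55–19:05 with B removed leaves 11:55–17:45.

01:50–02:10, 03:25–04:40, 11:55–17:45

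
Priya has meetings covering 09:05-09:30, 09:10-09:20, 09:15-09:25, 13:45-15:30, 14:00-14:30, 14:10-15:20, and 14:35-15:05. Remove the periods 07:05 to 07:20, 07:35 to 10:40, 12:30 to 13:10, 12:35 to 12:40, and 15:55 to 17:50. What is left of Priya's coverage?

First set merges to 09:05–09:30, 13:45–15:30.
Second set merges to 07:05–07:20, 07:35–10:40, 12:30–13:10, 15:55–17:50.
09:05–09:30 lies entirely inside B → drops out.
13:45–15:30 is untouched.

13:45–15:30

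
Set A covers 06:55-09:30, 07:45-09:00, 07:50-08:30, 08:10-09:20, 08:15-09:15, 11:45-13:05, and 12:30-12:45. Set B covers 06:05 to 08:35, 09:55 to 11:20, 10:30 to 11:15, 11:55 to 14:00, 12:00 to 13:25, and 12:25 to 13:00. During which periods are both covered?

06:55-08:35, 11:55-13:05

Merge the first list: 06:55-09:30, 11:45-13:05.
Merge the second list: 06:05-08:35, 09:55-11:20, 11:55-14:00.
06:55-09:30 meets the second set on 06:55-08:35.
11:45-13:05 meets the second set on 11:55-13:05.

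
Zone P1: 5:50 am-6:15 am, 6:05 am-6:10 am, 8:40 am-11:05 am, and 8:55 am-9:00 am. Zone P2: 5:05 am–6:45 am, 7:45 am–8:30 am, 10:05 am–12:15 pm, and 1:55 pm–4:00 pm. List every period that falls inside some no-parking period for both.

First set merges to 5:50 am-6:15 am, 8:40 am-11:05 am.
5:50 am-6:15 am ∩ B → 5:50 am-6:15 am.
8:40 am-11:05 am ∩ B → 10:05 am-11:05 am.

5:50 am-6:15 am, 10:05 am-11:05 am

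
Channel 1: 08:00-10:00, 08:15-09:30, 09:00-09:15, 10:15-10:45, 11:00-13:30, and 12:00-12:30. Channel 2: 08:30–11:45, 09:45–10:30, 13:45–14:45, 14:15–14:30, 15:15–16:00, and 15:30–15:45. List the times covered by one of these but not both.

08:00–08:30, 10:00–10:15, 10:45–11:00, 11:45–13:30, 13:45–14:45, 15:15–16:00

First set merges to 08:00–10:00, 10:15–10:45, 11:00–13:30.
Second set merges to 08:30–11:45, 13:45–14:45, 15:15–16:00.
A but not B: 08:00–08:30, 11:45–13:30.
B but not A: 10:00–10:15, 10:45–11:00, 13:45–14:45, 15:15–16:00.
Combining gives A △ B.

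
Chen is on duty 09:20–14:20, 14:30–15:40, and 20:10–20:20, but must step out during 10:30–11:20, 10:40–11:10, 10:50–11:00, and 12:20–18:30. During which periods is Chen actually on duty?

09:20–10:30, 11:20–12:20, 20:10–20:20

Merge the second list: 10:30–11:20, 12:20–18:30.
09:20–14:20 \ B = 09:20–10:30, 11:20–12:20.
14:30–15:40: entirely removed.
20:10–20:20: nothing removed.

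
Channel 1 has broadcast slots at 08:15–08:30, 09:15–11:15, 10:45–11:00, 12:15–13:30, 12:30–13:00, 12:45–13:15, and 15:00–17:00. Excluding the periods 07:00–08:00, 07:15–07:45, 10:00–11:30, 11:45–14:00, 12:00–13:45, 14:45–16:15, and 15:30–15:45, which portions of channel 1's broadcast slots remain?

First set merges to 08:15-08:30, 09:15-11:15, 12:15-13:30, 15:00-17:00.
Second set merges to 07:00-08:00, 10:00-11:30, 11:45-14:00, 14:45-16:15.
08:15-08:30: no B overlap → unchanged.
09:15-11:15 minus B → 09:15-10:00.
12:15-13:30: fully covered by B → removed.
15:00-17:00 minus B → 16:15-17:00.

08:15-08:30, 09:15-10:00, 16:15-17:00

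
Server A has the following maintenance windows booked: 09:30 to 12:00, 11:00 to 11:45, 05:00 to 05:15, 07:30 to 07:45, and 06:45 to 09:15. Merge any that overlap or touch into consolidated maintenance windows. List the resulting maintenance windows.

05:00–05:15, 06:45–09:15, 09:30–12:00

Sort by start: 05:00–05:15, 06:45–09:15, 07:30–07:45, 09:30–12:00, 11:00–11:45.
06:45–09:15 is disjoint → start new block.
07:30–07:45 overlaps/touches 06:45–09:15 → extend to 06:45–09:15.
09:30–12:00 is disjoint → start new block.
11:00–11:45 overlaps/touches 09:30–12:00 → extend to 09:30–12:00.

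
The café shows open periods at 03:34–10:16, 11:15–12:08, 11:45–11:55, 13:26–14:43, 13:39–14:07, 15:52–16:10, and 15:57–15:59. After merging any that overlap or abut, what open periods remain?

03:34–10:16, 11:15–12:08, 13:26–14:43, 15:52–16:10

11:15–12:08 is disjoint → start new block.
11:45–11:55 overlaps/touches 11:15–12:08 → extend to 11:15–12:08.
13:26–14:43 is disjoint → start new block.
13:39–14:07 overlaps/touches 13:26–14:43 → extend to 13:26–14:43.
15:52–16:10 is disjoint → start new block.
15:57–15:59 overlaps/touches 15:52–16:10 → extend to 15:52–16:10.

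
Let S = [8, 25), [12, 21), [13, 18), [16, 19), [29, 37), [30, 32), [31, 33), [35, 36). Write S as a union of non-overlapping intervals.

[8, 25) ∪ [29, 37)

[12, 21) overlaps/touches [8, 25) → extend to [8, 25).
[13, 18) overlaps/touches [8, 25) → extend to [8, 25).
[16, 19) overlaps/touches [8, 25) → extend to [8, 25).
[29, 37) is disjoint → start new block.
[30, 32) overlaps/touches [29, 37) → extend to [29, 37).
[31, 33) overlaps/touches [29, 37) → extend to [29, 37).
[35, 36) overlaps/touches [29, 37) → extend to [29, 37).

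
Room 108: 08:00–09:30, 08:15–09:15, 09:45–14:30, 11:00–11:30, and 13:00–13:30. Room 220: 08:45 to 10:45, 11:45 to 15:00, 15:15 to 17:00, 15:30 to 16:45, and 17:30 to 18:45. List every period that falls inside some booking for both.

08:45–09:30, 09:45–10:45, 11:45–14:30

Merge the first list: 08:00–09:30, 09:45–14:30.
Merge the second list: 08:45–10:45, 11:45–15:00, 15:15–17:00, 17:30–18:45.
08:00–09:30 meets the second set on 08:45–09:30.
09:45–14:30 meets the second set on 09:45–10:45, 11:45–14:30.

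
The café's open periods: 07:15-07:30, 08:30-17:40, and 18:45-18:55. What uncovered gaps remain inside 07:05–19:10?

After merging, the occupied span is 07:15–07:30, 08:30–17:40, 18:45–18:55.
Complement within 07:05–19:10: 07:05–07:15, 07:30–08:30, 17:40–18:45, 18:55–19:10.

07:05–07:15, 07:30–08:30, 17:40–18:45, 18:55–19:10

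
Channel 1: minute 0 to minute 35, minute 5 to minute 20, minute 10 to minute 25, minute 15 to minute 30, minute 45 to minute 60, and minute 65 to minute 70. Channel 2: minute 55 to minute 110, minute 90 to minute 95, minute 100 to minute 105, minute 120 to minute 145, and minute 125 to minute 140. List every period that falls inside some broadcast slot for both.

Merge the first list: minute 0 to minute 35, minute 45 to minute 60, minute 65 to minute 70.
Merge the second list: minute 55 to minute 110, minute 120 to minute 145.
minute 0 to minute 35 meets no B interval.
minute 45 to minute 60 ∩ B → minute 55 to minute 60.
minute 65 to minute 70 ∩ B → minute 65 to minute 70.

minute 55 to minute 60, minute 65 to minute 70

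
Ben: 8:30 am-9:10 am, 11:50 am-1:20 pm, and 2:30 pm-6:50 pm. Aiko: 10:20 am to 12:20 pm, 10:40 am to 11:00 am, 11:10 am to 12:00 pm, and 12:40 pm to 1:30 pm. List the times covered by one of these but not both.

B, merged: 10:20 am–12:20 pm, 12:40 pm–1:30 pm.
A \ B = 8:30 am–9:10 am, 12:20 pm–12:40 pm, 2:30 pm–6:50 pm.
B \ A = 10:20 am–11:50 am, 1:20 pm–1:30 pm.
Union of the two gives the symmetric difference.

8:30 am–9:10 am, 10:20 am–11:50 am, 12:20 pm–12:40 pm, 1:20 pm–1:30 pm, 2:30 pm–6:50 pm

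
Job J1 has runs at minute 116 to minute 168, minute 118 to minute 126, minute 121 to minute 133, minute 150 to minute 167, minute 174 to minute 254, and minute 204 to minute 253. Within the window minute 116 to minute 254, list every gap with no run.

Covered (merged): minute 116 to minute 168, minute 174 to minute 254.
Uncovered inside minute 116 to minute 254: minute 168 to minute 174.

minute 168 to minute 174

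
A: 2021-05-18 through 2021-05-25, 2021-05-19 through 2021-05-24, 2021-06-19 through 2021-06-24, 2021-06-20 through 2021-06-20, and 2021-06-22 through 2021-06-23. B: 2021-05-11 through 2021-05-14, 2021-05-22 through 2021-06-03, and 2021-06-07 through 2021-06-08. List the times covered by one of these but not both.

Merge the first list: 2021-05-18 through 2021-05-25, 2021-06-19 through 2021-06-24.
A \ B = 2021-05-18 through 2021-05-21, 2021-06-19 through 2021-06-24.
B \ A = 2021-05-11 through 2021-05-14, 2021-05-26 through 2021-06-03, 2021-06-07 through 2021-06-08.
Union of the two gives the symmetric difference.

2021-05-11 through 2021-05-14, 2021-05-18 through 2021-05-21, 2021-05-26 through 2021-06-03, 2021-06-07 through 2021-06-08, 2021-06-19 through 2021-06-24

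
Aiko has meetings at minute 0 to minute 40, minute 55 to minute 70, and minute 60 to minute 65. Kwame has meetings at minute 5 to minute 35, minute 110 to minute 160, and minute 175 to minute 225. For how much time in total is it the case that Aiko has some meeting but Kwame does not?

25 minutes

Merge the first list: minute 0 to minute 40, minute 55 to minute 70.
A \ B = minute 0 to minute 5, minute 35 to minute 40, minute 55 to minute 70.
Total: 5 minutes + 5 minutes + 15 minutes = 25 minutes.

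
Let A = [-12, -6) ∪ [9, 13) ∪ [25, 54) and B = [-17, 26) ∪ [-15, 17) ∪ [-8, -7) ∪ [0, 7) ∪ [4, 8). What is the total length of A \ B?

28

Second set merges to [-17, 26).
A \ B = [26, 54).
Total: 28.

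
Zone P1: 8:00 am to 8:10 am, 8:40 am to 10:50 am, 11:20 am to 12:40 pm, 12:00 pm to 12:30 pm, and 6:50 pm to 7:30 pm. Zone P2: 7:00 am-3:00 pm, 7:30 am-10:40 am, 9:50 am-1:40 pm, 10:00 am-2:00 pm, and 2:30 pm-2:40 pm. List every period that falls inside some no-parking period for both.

8:00 am–8:10 am, 8:40 am–10:50 am, 11:20 am–12:40 pm

Merge the first list: 8:00 am–8:10 am, 8:40 am–10:50 am, 11:20 am–12:40 pm, 6:50 pm–7:30 pm.
Merge the second list: 7:00 am–3:00 pm.
8:00 am–8:10 am ∩ B → 8:00 am–8:10 am.
8:40 am–10:50 am ∩ B → 8:40 am–10:50 am.
11:20 am–12:40 pm ∩ B → 11:20 am–12:40 pm.
6:50 pm–7:30 pm meets no B interval.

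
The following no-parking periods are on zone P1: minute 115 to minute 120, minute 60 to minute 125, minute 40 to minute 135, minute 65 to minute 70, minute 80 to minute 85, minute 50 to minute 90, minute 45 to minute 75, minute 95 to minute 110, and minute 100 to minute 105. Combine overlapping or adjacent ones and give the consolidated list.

minute 40 to minute 135

Sort by start: minute 40 to minute 135, minute 45 to minute 75, minute 50 to minute 90, minute 60 to minute 125, minute 65 to minute 70, minute 80 to minute 85, minute 95 to minute 110, minute 100 to minute 105, minute 115 to minute 120.
minute 45 to minute 75 overlaps/touches minute 40 to minute 135 → extend to minute 40 to minute 135.
minute 50 to minute 90 overlaps/touches minute 40 to minute 135 → extend to minute 40 to minute 135.
minute 60 to minute 125 overlaps/touches minute 40 to minute 135 → extend to minute 40 to minute 135.
minute 65 to minute 70 overlaps/touches minute 40 to minute 135 → extend to minute 40 to minute 135.
minute 80 to minute 85 overlaps/touches minute 40 to minute 135 → extend to minute 40 to minute 135.
minute 95 to minute 110 overlaps/touches minute 40 to minute 135 → extend to minute 40 to minute 135.
minute 100 to minute 105 overlaps/touches minute 40 to minute 135 → extend to minute 40 to minute 135.
minute 115 to minute 120 overlaps/touches minute 40 to minute 135 → extend to minute 40 to minute 135.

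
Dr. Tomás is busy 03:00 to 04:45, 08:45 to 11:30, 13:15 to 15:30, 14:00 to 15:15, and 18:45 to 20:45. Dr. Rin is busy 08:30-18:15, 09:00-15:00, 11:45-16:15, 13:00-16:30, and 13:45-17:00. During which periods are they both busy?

08:45-11:30, 13:15-15:30

A, merged: 03:00-04:45, 08:45-11:30, 13:15-15:30, 18:45-20:45.
B, merged: 08:30-18:15.
03:00-04:45: no overlap with the second set.
08:45-11:30 meets the second set on 08:45-11:30.
13:15-15:30 meets the second set on 13:15-15:30.
18:45-20:45: no overlap with the second set.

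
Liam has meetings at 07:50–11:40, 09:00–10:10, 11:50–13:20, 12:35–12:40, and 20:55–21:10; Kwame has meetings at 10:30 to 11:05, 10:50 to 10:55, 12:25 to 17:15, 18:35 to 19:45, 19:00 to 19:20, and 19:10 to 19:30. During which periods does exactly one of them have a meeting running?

Merge the first list: 07:50–11:40, 11:50–13:20, 20:55–21:10.
Merge the second list: 10:30–11:05, 12:25–17:15, 18:35–19:45.
A but not B: 07:50–10:30, 11:05–11:40, 11:50–12:25, 20:55–21:10.
B but not A: 13:20–17:15, 18:35–19:45.
Combining gives A △ B.

07:50–10:30, 11:05–11:40, 11:50–12:25, 13:20–17:15, 18:35–19:45, 20:55–21:10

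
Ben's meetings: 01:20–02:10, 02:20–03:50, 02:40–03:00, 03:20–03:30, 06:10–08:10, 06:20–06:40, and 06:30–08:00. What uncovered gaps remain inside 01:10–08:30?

01:10–01:20, 02:10–02:20, 03:50–06:10, 08:10–08:30

Covered (merged): 01:20–02:10, 02:20–03:50, 06:10–08:10.
Uncovered inside 01:10–08:30: 01:10–01:20, 02:10–02:20, 03:50–06:10, 08:10–08:30.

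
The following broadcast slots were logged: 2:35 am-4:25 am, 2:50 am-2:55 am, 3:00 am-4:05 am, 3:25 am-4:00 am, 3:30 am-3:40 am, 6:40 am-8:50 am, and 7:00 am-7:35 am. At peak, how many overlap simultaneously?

4

Walk the sorted start/end points keeping a running depth.
The depth first hits 4 at 3:30 am.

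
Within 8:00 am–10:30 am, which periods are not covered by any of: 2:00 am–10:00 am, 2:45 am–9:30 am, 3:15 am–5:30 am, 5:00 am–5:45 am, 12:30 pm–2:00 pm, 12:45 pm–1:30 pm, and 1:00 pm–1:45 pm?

After merging, the occupied span is 2:00 am–10:00 am, 12:30 pm–2:00 pm.
Gaps within 8:00 am–10:30 am: 10:00 am–10:30 am.

10:00 am–10:30 am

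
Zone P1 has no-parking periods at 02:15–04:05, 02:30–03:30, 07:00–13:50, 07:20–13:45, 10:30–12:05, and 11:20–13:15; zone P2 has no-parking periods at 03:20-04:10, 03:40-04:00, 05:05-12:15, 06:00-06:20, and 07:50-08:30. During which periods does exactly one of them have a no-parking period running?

02:15–03:20, 04:05–04:10, 05:05–07:00, 12:15–13:50

First set merges to 02:15–04:05, 07:00–13:50.
Second set merges to 03:20–04:10, 05:05–12:15.
A but not B: 02:15–03:20, 12:15–13:50.
B but not A: 04:05–04:10, 05:05–07:00.
Combining gives A △ B.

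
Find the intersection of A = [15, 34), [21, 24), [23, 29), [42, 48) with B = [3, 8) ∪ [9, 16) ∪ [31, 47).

A, merged: [15, 34), [42, 48).
[15, 34) ∩ B → [15, 16), [31, 34).
[42, 48) ∩ B → [42, 47).

[15, 16) ∪ [31, 34) ∪ [42, 47)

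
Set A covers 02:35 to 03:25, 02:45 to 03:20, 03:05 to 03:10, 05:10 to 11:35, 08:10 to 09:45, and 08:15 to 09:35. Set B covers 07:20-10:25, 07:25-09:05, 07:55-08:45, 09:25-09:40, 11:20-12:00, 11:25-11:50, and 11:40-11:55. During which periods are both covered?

07:20-10:25, 11:20-11:35

A, merged: 02:35-03:25, 05:10-11:35.
B, merged: 07:20-10:25, 11:20-12:00.
02:35-03:25 meets no B interval.
05:10-11:35 ∩ B → 07:20-10:25, 11:20-11:35.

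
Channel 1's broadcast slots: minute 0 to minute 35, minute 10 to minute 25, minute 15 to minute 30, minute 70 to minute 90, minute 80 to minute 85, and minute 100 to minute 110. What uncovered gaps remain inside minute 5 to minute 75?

After merging, the occupied span is minute 0 to minute 35, minute 70 to minute 90, minute 100 to minute 110.
Gaps within minute 5 to minute 75: minute 35 to minute 70.

minute 35 to minute 70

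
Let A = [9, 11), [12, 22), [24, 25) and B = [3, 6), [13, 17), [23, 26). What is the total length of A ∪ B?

A ∪ B = [3, 6), [9, 11), [12, 22), [23, 26).
Total: 3 + 2 + 10 + 3 = 18.

18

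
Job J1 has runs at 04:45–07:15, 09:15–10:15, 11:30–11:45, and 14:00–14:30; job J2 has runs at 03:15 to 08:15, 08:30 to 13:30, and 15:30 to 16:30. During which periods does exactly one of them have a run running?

Only in the first: 14:00–14:30.
Only in the second: 03:15–04:45, 07:15–08:15, 08:30–09:15, 10:15–11:30, 11:45–13:30, 15:30–16:30.
Together these are the periods covered by exactly one.

03:15–04:45, 07:15–08:15, 08:30–09:15, 10:15–11:30, 11:45–13:30, 14:00–14:30, 15:30–16:30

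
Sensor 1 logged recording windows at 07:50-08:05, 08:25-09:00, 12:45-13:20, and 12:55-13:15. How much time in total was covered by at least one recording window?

Merged: 07:50–08:05, 08:25–09:00, 12:45–13:20.
Lengths: 15 min + 35 min + 35 min = 1 h 25 min.

1 h 25 min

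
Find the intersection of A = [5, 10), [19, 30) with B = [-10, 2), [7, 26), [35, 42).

[7, 10) ∪ [19, 26)

[5, 10) meets the second set on [7, 10).
[19, 30) meets the second set on [19, 26).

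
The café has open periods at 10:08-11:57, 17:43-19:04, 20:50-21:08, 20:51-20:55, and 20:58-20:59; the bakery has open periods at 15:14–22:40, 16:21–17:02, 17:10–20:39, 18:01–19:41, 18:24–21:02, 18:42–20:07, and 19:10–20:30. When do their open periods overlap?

17:43–19:04, 20:50–21:08

First set merges to 10:08–11:57, 17:43–19:04, 20:50–21:08.
Second set merges to 15:14–22:40.
10:08–11:57 meets no B interval.
17:43–19:04 ∩ B → 17:43–19:04.
20:50–21:08 ∩ B → 20:50–21:08.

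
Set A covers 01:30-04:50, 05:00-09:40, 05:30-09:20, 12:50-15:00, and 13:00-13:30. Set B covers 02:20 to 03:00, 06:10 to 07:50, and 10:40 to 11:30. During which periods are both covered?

02:20-03:00, 06:10-07:50

First set merges to 01:30-04:50, 05:00-09:40, 12:50-15:00.
01:30-04:50 ∩ B → 02:20-03:00.
05:00-09:40 ∩ B → 06:10-07:50.
12:50-15:00 meets no B interval.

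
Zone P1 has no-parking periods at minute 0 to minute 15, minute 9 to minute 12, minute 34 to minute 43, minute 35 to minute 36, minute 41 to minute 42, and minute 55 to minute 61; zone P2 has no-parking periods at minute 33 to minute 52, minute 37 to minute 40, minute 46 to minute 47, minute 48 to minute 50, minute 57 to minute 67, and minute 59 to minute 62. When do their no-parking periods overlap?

minute 34 to minute 43, minute 57 to minute 61

First set merges to minute 0 to minute 15, minute 34 to minute 43, minute 55 to minute 61.
Second set merges to minute 33 to minute 52, minute 57 to minute 67.
minute 0 to minute 15 meets no B interval.
minute 34 to minute 43 ∩ B → minute 34 to minute 43.
minute 55 to minute 61 ∩ B → minute 57 to minute 61.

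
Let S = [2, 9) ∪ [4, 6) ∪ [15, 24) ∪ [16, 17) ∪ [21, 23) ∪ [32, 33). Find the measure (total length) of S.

Merged: [2, 9), [15, 24), [32, 33).
Lengths: 7 + 9 + 1 = 17.

17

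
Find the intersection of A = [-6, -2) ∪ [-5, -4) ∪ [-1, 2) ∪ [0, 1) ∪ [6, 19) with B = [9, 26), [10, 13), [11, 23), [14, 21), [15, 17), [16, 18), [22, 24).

[9, 19)

A, merged: [-6, -2), [-1, 2), [6, 19).
B, merged: [9, 26).
[-6, -2) meets no B interval.
[-1, 2) meets no B interval.
[6, 19) ∩ B → [9, 19).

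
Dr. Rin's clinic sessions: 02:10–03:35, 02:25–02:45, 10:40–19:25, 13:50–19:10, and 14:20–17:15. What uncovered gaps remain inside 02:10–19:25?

After merging, the occupied span is 02:10–03:35, 10:40–19:25.
Gaps within 02:10–19:25: 03:35–10:40.

03:35–10:40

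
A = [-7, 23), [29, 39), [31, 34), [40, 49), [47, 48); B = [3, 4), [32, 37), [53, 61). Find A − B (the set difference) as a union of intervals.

A, merged: [-7, 23), [29, 39), [40, 49).
[-7, 23) \ B = [-7, 3), [4, 23).
[29, 39) \ B = [29, 32), [37, 39).
[40, 49): nothing removed.

[-7, 3) ∪ [4, 23) ∪ [29, 32) ∪ [37, 39) ∪ [40, 49)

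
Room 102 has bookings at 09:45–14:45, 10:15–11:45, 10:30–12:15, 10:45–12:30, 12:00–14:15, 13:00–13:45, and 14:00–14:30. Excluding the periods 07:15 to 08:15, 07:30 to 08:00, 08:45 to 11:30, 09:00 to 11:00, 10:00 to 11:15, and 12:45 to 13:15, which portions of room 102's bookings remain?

11:30–12:45, 13:15–14:45

A, merged: 09:45–14:45.
B, merged: 07:15–08:15, 08:45–11:30, 12:45–13:15.
09:45–14:45 minus B → 11:30–12:45, 13:15–14:45.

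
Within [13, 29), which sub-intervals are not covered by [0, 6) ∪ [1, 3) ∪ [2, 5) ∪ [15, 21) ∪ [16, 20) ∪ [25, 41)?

Covered (merged): [0, 6), [15, 21), [25, 41).
Gaps within [13, 29): [13, 15), [21, 25).

[13, 15) ∪ [21, 25)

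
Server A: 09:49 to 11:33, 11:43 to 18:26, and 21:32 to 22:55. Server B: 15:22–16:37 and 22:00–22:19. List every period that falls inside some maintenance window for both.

09:49–11:33: no overlap with the second set.
11:43–18:26 meets the second set on 15:22–16:37.
21:32–22:55 meets the second set on 22:00–22:19.

15:22–16:37, 22:00–22:19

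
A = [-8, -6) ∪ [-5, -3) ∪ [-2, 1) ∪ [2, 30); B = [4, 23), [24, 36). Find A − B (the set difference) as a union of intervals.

[-8, -6) ∪ [-5, -3) ∪ [-2, 1) ∪ [2, 4) ∪ [23, 24)

[-8, -6): nothing removed.
[-5, -3): nothing removed.
[-2, 1): nothing removed.
[2, 30) \ B = [2, 4), [23, 24).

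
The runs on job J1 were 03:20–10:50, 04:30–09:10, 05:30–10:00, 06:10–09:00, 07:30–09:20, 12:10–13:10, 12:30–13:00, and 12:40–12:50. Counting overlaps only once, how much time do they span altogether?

Merged: 03:20-10:50, 12:10-13:10.
Lengths: 7 h 30 min + 1 h = 8 h 30 min.

8 h 30 min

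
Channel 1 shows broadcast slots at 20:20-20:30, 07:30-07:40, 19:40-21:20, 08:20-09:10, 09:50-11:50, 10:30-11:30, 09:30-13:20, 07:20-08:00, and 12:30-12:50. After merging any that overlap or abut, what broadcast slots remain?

Sort by start: 07:20–08:00, 07:30–07:40, 08:20–09:10, 09:30–13:20, 09:50–11:50, 10:30–11:30, 12:30–12:50, 19:40–21:20, 20:20–20:30.
07:30–07:40 overlaps/touches 07:20–08:00 → extend to 07:20–08:00.
08:20–09:10 is disjoint → start new block.
09:30–13:20 is disjoint → start new block.
09:50–11:50 overlaps/touches 09:30–13:20 → extend to 09:30–13:20.
10:30–11:30 overlaps/touches 09:30–13:20 → extend to 09:30–13:20.
12:30–12:50 overlaps/touches 09:30–13:20 → extend to 09:30–13:20.
19:40–21:20 is disjoint → start new block.
20:20–20:30 overlaps/touches 19:40–21:20 → extend to 19:40–21:20.

07:20–08:00, 08:20–09:10, 09:30–13:20, 19:40–21:20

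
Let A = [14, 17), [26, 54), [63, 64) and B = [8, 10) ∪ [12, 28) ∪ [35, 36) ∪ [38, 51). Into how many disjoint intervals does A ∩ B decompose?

4

A ∩ B = [14, 17), [26, 28), [35, 36), [38, 51).
That is 4 disjoint pieces.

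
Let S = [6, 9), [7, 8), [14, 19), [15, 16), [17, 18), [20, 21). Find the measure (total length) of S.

Merged: [6, 9), [14, 19), [20, 21).
Lengths: 3 + 5 + 1 = 9.

9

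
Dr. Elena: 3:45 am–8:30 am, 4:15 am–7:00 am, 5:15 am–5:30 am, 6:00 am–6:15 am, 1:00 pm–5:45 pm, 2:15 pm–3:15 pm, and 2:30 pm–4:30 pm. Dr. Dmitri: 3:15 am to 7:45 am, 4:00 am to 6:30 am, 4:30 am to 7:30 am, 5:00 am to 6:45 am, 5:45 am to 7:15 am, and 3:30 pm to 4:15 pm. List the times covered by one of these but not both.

Merge the first list: 3:45 am–8:30 am, 1:00 pm–5:45 pm.
Merge the second list: 3:15 am–7:45 am, 3:30 pm–4:15 pm.
A \ B = 7:45 am–8:30 am, 1:00 pm–3:30 pm, 4:15 pm–5:45 pm.
B \ A = 3:15 am–3:45 am.
Union of the two gives the symmetric difference.

3:15 am–3:45 am, 7:45 am–8:30 am, 1:00 pm–3:30 pm, 4:15 pm–5:45 pm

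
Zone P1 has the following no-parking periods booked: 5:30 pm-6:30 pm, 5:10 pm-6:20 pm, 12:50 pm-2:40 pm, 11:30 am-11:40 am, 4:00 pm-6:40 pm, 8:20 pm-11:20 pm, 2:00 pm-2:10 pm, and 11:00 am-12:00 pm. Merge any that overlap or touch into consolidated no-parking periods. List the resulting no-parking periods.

11:00 am–12:00 pm, 12:50 pm–2:40 pm, 4:00 pm–6:40 pm, 8:20 pm–11:20 pm

Sort by start: 11:00 am–12:00 pm, 11:30 am–11:40 am, 12:50 pm–2:40 pm, 2:00 pm–2:10 pm, 4:00 pm–6:40 pm, 5:10 pm–6:20 pm, 5:30 pm–6:30 pm, 8:20 pm–11:20 pm.
11:30 am–11:40 am overlaps/touches 11:00 am–12:00 pm → extend to 11:00 am–12:00 pm.
12:50 pm–2:40 pm is disjoint → start new block.
2:00 pm–2:10 pm overlaps/touches 12:50 pm–2:40 pm → extend to 12:50 pm–2:40 pm.
4:00 pm–6:40 pm is disjoint → start new block.
5:10 pm–6:20 pm overlaps/touches 4:00 pm–6:40 pm → extend to 4:00 pm–6:40 pm.
5:30 pm–6:30 pm overlaps/touches 4:00 pm–6:40 pm → extend to 4:00 pm–6:40 pm.
8:20 pm–11:20 pm is disjoint → start new block.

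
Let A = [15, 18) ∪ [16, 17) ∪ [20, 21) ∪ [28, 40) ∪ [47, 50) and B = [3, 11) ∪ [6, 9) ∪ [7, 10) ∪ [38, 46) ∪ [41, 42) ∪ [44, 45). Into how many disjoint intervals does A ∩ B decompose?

1

Merge the first list: [15, 18), [20, 21), [28, 40), [47, 50).
Merge the second list: [3, 11), [38, 46).
A ∩ B = [38, 40).
That is 1 disjoint piece.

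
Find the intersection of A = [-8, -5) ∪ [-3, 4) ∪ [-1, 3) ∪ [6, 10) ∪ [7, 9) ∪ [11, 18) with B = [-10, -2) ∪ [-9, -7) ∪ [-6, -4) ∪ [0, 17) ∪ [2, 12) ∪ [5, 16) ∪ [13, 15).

[-8, -5) ∪ [-3, -2) ∪ [0, 4) ∪ [6, 10) ∪ [11, 17)

Merge the first list: [-8, -5), [-3, 4), [6, 10), [11, 18).
Merge the second list: [-10, -2), [0, 17).
[-8, -5) overlaps B on [-8, -5).
[-3, 4) overlaps B on [-3, -2), [0, 4).
[6, 10) overlaps B on [6, 10).
[11, 18) overlaps B on [11, 17).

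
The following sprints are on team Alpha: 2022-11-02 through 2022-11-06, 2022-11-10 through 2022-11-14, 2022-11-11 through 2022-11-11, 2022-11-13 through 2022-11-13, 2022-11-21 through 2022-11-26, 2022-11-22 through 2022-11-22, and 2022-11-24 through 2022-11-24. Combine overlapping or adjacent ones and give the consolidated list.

2022-11-02 through 2022-11-06, 2022-11-10 through 2022-11-14, 2022-11-21 through 2022-11-26

2022-11-10 through 2022-11-14 is disjoint → start new block.
2022-11-11 through 2022-11-11 overlaps/touches 2022-11-10 through 2022-11-14 → extend to 2022-11-10 through 2022-11-14.
2022-11-13 through 2022-11-13 overlaps/touches 2022-11-10 through 2022-11-14 → extend to 2022-11-10 through 2022-11-14.
2022-11-21 through 2022-11-26 is disjoint → start new block.
2022-11-22 through 2022-11-22 overlaps/touches 2022-11-21 through 2022-11-26 → extend to 2022-11-21 through 2022-11-26.
2022-11-24 through 2022-11-24 overlaps/touches 2022-11-21 through 2022-11-26 → extend to 2022-11-21 through 2022-11-26.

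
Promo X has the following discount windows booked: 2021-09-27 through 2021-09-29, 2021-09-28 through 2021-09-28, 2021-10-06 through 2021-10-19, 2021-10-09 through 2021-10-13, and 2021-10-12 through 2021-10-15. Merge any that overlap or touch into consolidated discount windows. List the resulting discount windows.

2021-09-28 through 2021-09-28 overlaps/touches 2021-09-27 through 2021-09-29 → extend to 2021-09-27 through 2021-09-29.
2021-10-06 through 2021-10-19 is disjoint → start new block.
2021-10-09 through 2021-10-13 overlaps/touches 2021-10-06 through 2021-10-19 → extend to 2021-10-06 through 2021-10-19.
2021-10-12 through 2021-10-15 overlaps/touches 2021-10-06 through 2021-10-19 → extend to 2021-10-06 through 2021-10-19.

2021-09-27 through 2021-09-29, 2021-10-06 through 2021-10-19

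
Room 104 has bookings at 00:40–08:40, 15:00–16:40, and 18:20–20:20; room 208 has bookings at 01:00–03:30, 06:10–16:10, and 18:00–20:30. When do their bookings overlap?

00:40–08:40 ∩ B → 01:00–03:30, 06:10–08:40.
15:00–16:40 ∩ B → 15:00–16:10.
18:20–20:20 ∩ B → 18:20–20:20.

01:00–03:30, 06:10–08:40, 15:00–16:10, 18:20–20:20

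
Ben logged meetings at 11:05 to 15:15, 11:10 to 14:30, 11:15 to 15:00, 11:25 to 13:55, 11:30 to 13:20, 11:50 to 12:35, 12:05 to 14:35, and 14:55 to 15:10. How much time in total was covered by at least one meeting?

Merged: 11:05–15:15.
Length: 4 h 10 min.

4 h 10 min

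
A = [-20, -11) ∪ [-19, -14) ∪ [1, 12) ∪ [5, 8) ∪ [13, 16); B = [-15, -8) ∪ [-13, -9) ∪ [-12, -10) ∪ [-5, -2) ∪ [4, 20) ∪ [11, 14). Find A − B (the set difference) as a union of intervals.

First set merges to [-20, -11), [1, 12), [13, 16).
Second set merges to [-15, -8), [-5, -2), [4, 20).
[-20, -11) with B removed leaves [-20, -15).
[1, 12) with B removed leaves [1, 4).
[13, 16) lies entirely inside B → drops out.

[-20, -15) ∪ [1, 4)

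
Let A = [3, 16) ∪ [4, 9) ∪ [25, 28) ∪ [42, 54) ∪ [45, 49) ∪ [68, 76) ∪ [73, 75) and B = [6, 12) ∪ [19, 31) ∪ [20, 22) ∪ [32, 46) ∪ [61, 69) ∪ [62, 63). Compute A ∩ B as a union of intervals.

First set merges to [3, 16), [25, 28), [42, 54), [68, 76).
Second set merges to [6, 12), [19, 31), [32, 46), [61, 69).
[3, 16) meets the second set on [6, 12).
[25, 28) meets the second set on [25, 28).
[42, 54) meets the second set on [42, 46).
[68, 76) meets the second set on [68, 69).

[6, 12) ∪ [25, 28) ∪ [42, 46) ∪ [68, 69)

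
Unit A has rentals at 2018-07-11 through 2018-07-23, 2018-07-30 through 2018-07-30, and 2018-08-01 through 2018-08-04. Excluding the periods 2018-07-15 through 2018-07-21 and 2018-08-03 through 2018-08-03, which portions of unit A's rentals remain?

2018-07-11 through 2018-07-23 minus B → 2018-07-11 through 2018-07-14, 2018-07-22 through 2018-07-23.
2018-07-30 through 2018-07-30: no B overlap → unchanged.
2018-08-01 through 2018-08-04 minus B → 2018-08-01 through 2018-08-02, 2018-08-04 through 2018-08-04.

2018-07-11 through 2018-07-14, 2018-07-22 through 2018-07-23, 2018-07-30 through 2018-07-30, 2018-08-01 through 2018-08-02, 2018-08-04 through 2018-08-04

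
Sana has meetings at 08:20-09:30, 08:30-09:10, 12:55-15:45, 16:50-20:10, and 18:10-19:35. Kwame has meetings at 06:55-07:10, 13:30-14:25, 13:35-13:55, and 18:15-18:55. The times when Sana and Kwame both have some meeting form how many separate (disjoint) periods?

First set merges to 08:20–09:30, 12:55–15:45, 16:50–20:10.
Second set merges to 06:55–07:10, 13:30–14:25, 18:15–18:55.
A ∩ B = 13:30–14:25, 18:15–18:55.
That is 2 disjoint pieces.

2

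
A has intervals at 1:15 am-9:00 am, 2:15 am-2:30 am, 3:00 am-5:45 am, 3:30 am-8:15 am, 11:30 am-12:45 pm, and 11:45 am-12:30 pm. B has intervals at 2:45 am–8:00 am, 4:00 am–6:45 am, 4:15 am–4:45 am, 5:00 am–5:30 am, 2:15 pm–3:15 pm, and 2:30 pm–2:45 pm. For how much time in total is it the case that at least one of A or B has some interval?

10 h

First set merges to 1:15 am–9:00 am, 11:30 am–12:45 pm.
Second set merges to 2:45 am–8:00 am, 2:15 pm–3:15 pm.
A ∪ B = 1:15 am–9:00 am, 11:30 am–12:45 pm, 2:15 pm–3:15 pm.
Total: 7 h 45 min + 1 h 15 min + 1 h = 10 h.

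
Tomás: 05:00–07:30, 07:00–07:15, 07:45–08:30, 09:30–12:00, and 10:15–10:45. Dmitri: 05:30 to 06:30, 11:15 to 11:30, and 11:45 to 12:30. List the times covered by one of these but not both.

A, merged: 05:00–07:30, 07:45–08:30, 09:30–12:00.
A but not B: 05:00–05:30, 06:30–07:30, 07:45–08:30, 09:30–11:15, 11:30–11:45.
B but not A: 12:00–12:30.
Combining gives A △ B.

05:00–05:30, 06:30–07:30, 07:45–08:30, 09:30–11:15, 11:30–11:45, 12:00–12:30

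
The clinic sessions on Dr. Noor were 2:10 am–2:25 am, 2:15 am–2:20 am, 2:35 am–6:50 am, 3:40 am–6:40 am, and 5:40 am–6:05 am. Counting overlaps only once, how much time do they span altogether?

Merged: 2:10 am–2:25 am, 2:35 am–6:50 am.
Lengths: 15 min + 4 h 15 min = 4 h 30 min.

4 h 30 min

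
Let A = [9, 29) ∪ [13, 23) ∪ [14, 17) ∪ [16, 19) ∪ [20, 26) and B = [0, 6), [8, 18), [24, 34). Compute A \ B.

[18, 24)

A, merged: [9, 29).
[9, 29) minus B → [18, 24).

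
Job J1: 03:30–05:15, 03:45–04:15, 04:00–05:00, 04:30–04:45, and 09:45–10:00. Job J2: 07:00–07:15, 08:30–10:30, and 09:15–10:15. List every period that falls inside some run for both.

Merge the first list: 03:30-05:15, 09:45-10:00.
Merge the second list: 07:00-07:15, 08:30-10:30.
03:30-05:15 falls entirely outside B.
09:45-10:00 overlaps B on 09:45-10:00.

09:45-10:00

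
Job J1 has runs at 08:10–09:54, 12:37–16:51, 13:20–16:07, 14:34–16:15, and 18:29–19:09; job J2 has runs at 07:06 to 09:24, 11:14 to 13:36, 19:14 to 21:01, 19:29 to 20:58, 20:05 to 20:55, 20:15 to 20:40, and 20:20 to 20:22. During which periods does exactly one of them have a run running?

07:06–08:10, 09:24–09:54, 11:14–12:37, 13:36–16:51, 18:29–19:09, 19:14–21:01

A, merged: 08:10–09:54, 12:37–16:51, 18:29–19:09.
B, merged: 07:06–09:24, 11:14–13:36, 19:14–21:01.
A \ B = 09:24–09:54, 13:36–16:51, 18:29–19:09.
B \ A = 07:06–08:10, 11:14–12:37, 19:14–21:01.
Union of the two gives the symmetric difference.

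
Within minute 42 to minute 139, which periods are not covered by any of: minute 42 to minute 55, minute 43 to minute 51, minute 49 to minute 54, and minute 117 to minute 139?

minute 55 to minute 117

After merging, the occupied span is minute 42 to minute 55, minute 117 to minute 139.
Complement within minute 42 to minute 139: minute 55 to minute 117.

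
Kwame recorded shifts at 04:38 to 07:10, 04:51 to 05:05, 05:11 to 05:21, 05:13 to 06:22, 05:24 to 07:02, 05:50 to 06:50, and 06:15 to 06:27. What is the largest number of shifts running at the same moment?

5

At 06:15, 5 of the intervals are simultaneously active.
No point has more.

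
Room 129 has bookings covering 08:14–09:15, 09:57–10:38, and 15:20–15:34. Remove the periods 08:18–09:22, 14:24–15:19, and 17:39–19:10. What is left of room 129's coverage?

08:14-09:15 minus B → 08:14-08:18.
09:57-10:38: no B overlap → unchanged.
15:20-15:34: no B overlap → unchanged.

08:14-08:18, 09:57-10:38, 15:20-15:34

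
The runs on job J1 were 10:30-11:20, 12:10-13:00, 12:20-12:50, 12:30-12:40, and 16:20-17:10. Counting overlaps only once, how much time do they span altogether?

Merged: 10:30–11:20, 12:10–13:00, 16:20–17:10.
Lengths: 50 min + 50 min + 50 min = 2 h 30 min.

2 h 30 min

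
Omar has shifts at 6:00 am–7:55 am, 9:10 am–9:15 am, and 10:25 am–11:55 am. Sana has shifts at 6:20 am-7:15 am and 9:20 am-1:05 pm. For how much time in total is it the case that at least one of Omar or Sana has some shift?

A ∪ B = 6:00 am-7:55 am, 9:10 am-9:15 am, 9:20 am-1:05 pm.
Total: 1 h 55 min + 5 min + 3 h 45 min = 5 h 45 min.

5 h 45 min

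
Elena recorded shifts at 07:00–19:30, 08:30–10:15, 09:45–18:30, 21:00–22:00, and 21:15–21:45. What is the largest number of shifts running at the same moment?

3

At 09:45, 3 of the intervals are simultaneously active.
No point has more.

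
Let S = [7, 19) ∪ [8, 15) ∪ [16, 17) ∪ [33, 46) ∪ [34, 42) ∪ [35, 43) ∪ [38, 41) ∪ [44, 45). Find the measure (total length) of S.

Merged: [7, 19), [33, 46).
Lengths: 12 + 13 = 25.

25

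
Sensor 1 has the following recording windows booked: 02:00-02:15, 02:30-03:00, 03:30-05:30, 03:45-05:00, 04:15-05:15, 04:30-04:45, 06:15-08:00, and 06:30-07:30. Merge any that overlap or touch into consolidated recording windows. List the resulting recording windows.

02:30–03:00 is disjoint → start new block.
03:30–05:30 is disjoint → start new block.
03:45–05:00 overlaps/touches 03:30–05:30 → extend to 03:30–05:30.
04:15–05:15 overlaps/touches 03:30–05:30 → extend to 03:30–05:30.
04:30–04:45 overlaps/touches 03:30–05:30 → extend to 03:30–05:30.
06:15–08:00 is disjoint → start new block.
06:30–07:30 overlaps/touches 06:15–08:00 → extend to 06:15–08:00.

02:00–02:15, 02:30–03:00, 03:30–05:30, 06:15–08:00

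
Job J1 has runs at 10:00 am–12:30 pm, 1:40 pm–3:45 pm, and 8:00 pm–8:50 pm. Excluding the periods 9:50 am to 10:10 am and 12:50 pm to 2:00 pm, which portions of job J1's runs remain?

10:00 am–12:30 pm \ B = 10:10 am–12:30 pm.
1:40 pm–3:45 pm \ B = 2:00 pm–3:45 pm.
8:00 pm–8:50 pm: nothing removed.

10:10 am–12:30 pm, 2:00 pm–3:45 pm, 8:00 pm–8:50 pm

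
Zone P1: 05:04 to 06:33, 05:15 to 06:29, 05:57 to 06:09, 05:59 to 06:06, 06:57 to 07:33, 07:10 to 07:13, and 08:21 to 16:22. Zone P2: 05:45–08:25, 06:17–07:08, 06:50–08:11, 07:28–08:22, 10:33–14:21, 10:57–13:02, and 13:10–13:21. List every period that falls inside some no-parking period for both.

A, merged: 05:04-06:33, 06:57-07:33, 08:21-16:22.
B, merged: 05:45-08:25, 10:33-14:21.
05:04-06:33 overlaps B on 05:45-06:33.
06:57-07:33 overlaps B on 06:57-07:33.
08:21-16:22 overlaps B on 08:21-08:25, 10:33-14:21.

05:45-06:33, 06:57-07:33, 08:21-08:25, 10:33-14:21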